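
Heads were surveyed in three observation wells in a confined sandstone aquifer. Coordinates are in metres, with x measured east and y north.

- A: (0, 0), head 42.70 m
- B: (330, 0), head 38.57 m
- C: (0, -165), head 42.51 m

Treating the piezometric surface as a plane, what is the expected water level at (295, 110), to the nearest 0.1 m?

∂h/∂x = (38.57 − 42.70) / (330 − 0) = -0.01252
∂h/∂y = (42.51 − 42.70) / (-165 − 0) = +0.001152
h(295, 110) = 42.70 + (-0.01252)·(295) + (+0.001152)·(110) = 42.70 -3.692 +0.127 = 39.135 m.

39.1 m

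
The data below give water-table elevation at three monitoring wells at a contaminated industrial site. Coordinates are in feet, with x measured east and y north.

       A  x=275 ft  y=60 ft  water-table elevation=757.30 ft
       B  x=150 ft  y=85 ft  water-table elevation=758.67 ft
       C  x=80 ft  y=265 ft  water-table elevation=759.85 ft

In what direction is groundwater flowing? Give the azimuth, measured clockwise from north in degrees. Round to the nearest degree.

103°

Taking A as reference: B−A = (-125, 25, +1.37); C−A = (-195, 205, +2.55).
Solve a·Δx + b·Δy = Δh: det = (-125)·205 − (-195)·25 = -20750.
∂h/∂x = [(+1.37)·205 − (+2.55)·25] / -20750 = -0.01046
∂h/∂y = [(-125)·(+2.55) − (-195)·(+1.37)] / -20750 = +0.002487
Flow direction (−∇h) has components (+0.01046 E, -0.002487 N).
Azimuth = atan2(E, N) = atan2(+0.01046, -0.002487) = 103.4° ≈ 103°.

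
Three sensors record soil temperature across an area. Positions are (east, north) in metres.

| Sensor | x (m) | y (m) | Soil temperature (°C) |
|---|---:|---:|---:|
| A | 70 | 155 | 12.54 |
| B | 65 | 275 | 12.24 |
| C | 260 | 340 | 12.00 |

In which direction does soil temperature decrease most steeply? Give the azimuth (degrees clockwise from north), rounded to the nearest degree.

009°

Differences from A: to B (Δx, Δy, Δh) = (-5, 120, -0.30); to C = (190, 185, -0.54).
Determinant of the coordinate differences = (-5)·185 − 190·120 = -23725.
∂T/∂x = [(-0.30)·185 − (-0.54)·120] / -23725 = -0.0003920
∂T/∂y = [(-5)·(-0.54) − 190·(-0.30)] / -23725 = -0.002516
Steepest decrease is along −∇f: components (+0.0003920 E, +0.002516 N).
Azimuth = atan2(+0.0003920, +0.002516) = 8.9° ≈ 009°.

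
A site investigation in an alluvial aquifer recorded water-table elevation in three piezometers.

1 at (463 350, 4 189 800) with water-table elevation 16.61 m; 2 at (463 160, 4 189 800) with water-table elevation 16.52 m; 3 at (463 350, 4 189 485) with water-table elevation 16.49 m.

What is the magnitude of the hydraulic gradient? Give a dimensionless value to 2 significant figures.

∂h/∂x = (16.52 − 16.61) / (463160 − 463350) = +0.0004737
∂h/∂y = (16.49 − 16.61) / (4189485 − 4189800) = +0.0003810
|∇h| = √(0.0004737² + 0.0003810²) = 0.0006079

0.00061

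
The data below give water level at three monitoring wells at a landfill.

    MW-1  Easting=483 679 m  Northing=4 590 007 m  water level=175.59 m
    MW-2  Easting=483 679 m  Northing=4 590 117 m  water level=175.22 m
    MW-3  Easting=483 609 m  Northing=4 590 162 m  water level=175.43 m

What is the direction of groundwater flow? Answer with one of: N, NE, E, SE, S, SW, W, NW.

With h = a·x + b·y + c and MW-1 as origin, the differences give:
  0·a + 110·b = -0.37
  (-70)·a + 155·b = -0.16
Eliminate b (×155 and ×110, subtract): 7700·a = -39.750 → a = ∂h/∂x = -0.005162
Back-substitute: b = ∂h/∂y = -0.003364.
Flow = −∇h = (+0.005162 east, +0.003364 north), which points northeast.

NE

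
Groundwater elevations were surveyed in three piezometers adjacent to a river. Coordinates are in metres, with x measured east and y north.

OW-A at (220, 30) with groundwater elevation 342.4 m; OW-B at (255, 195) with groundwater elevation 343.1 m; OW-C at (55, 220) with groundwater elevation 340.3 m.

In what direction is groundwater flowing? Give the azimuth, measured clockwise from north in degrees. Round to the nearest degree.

265°

With h = a·x + b·y + c and OW-A as origin, the differences give:
  35·a + 165·b = +0.7
  (-165)·a + 190·b = -2.1
Eliminate b (×190 and ×165, subtract): 33875·a = 479.50 → a = ∂h/∂x = +0.01415
Back-substitute: b = ∂h/∂y = +0.001240.
Flow direction (−∇h) has components (-0.01415 E, -0.001240 N).
Azimuth = atan2(E, N) = atan2(-0.01415, -0.001240) = 265.0° ≈ 265°.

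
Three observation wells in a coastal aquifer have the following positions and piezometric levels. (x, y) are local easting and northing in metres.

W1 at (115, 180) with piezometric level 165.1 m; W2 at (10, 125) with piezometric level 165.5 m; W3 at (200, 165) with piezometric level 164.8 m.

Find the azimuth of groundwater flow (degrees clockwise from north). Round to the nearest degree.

084°

With h = a·x + b·y + c and W1 as origin, the differences give:
  (-105)·a + (-55)·b = +0.4
  85·a + (-15)·b = -0.3
Eliminate b (×(-15) and ×(-55), subtract): 6250·a = -22.50 → a = ∂h/∂x = -0.003600
Back-substitute: b = ∂h/∂y = -0.0004000.
Flow direction (−∇h) has components (+0.003600 E, +0.0004000 N).
Azimuth = atan2(E, N) = atan2(+0.003600, +0.0004000) = 83.7° ≈ 084°.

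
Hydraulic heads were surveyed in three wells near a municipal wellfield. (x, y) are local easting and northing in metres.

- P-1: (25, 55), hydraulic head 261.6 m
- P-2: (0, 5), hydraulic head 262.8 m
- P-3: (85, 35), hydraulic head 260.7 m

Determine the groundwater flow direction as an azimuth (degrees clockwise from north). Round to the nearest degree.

054°

Taking P-1 as reference: P-2−P-1 = (-25, -50, +1.2); P-3−P-1 = (60, -20, -0.9).
Determinant of the coordinate differences = (-25)·(-20) − 60·(-50) = 3500.
∂h/∂x = [(+1.2)·(-20) − (-0.9)·(-50)] / 3500 = -0.01971
∂h/∂y = [(-25)·(-0.9) − 60·(+1.2)] / 3500 = -0.01414
Flow direction (−∇h) has components (+0.01971 E, +0.01414 N).
Azimuth = atan2(E, N) = atan2(+0.01971, +0.01414) = 54.3° ≈ 054°.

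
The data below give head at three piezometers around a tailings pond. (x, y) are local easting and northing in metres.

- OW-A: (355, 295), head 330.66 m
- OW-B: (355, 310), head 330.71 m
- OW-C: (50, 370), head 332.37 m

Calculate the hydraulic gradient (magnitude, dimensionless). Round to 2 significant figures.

0.0058

Taking OW-A as reference: OW-B−OW-A = (0, 15, +0.05); OW-C−OW-A = (-305, 75, +1.71).
Solve a·Δx + b·Δy = Δh: det = 0·75 − (-305)·15 = 4575.
∂h/∂x = [(+0.05)·75 − (+1.71)·15] / 4575 = -0.004787
∂h/∂y = [0·(+1.71) − (-305)·(+0.05)] / 4575 = +0.003333
|∇h| = √(-0.004787² + 0.003333²) = 0.005833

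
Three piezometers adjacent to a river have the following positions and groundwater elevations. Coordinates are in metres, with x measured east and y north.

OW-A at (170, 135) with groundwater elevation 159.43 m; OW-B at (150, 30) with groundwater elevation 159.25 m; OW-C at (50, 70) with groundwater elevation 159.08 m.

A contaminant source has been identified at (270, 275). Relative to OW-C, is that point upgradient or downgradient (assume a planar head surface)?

upgradient

Taking OW-A as reference: OW-B−OW-A = (-20, -105, -0.18); OW-C−OW-A = (-120, -65, -0.35).
Solve a·Δx + b·Δy = Δh: det = (-20)·(-65) − (-120)·(-105) = -11300.
∂h/∂x = [(-0.18)·(-65) − (-0.35)·(-105)] / -11300 = +0.002217
∂h/∂y = [(-20)·(-0.35) − (-120)·(-0.18)] / -11300 = +0.001292
Head at (270, 275) = 159.43 + (+0.002217)·(100) + (+0.001292)·(140) = 159.83 m.
That is higher than the 159.08 m at OW-C, so the point is upgradient.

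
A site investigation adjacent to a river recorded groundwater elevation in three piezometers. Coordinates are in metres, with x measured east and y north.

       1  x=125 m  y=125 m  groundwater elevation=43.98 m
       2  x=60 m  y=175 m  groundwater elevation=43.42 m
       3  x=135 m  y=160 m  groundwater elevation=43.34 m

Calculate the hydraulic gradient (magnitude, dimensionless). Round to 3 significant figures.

Taking 1 as reference: 2−1 = (-65, 50, -0.56); 3−1 = (10, 35, -0.64).
Solve a·Δx + b·Δy = Δh: det = (-65)·35 − 10·50 = -2775.
∂h/∂x = [(-0.56)·35 − (-0.64)·50] / -2775 = -0.004468
∂h/∂y = [(-65)·(-0.64) − 10·(-0.56)] / -2775 = -0.01701
|∇h| = √(-0.004468² + -0.01701²) = 0.01759

0.0176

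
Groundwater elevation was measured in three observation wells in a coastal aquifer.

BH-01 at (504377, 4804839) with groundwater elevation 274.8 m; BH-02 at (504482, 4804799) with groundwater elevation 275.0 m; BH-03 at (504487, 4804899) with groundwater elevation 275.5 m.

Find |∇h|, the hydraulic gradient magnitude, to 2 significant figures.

0.0061

With h = a·x + b·y + c and BH-01 as origin, the differences give:
  105·a + (-40)·b = +0.2
  110·a + 60·b = +0.7
Eliminate b (×60 and ×(-40), subtract): 10700·a = 40.00 → a = ∂h/∂x = +0.003738
Back-substitute: b = ∂h/∂y = +0.004813.
|∇h| = √(0.003738² + 0.004813²) = 0.006094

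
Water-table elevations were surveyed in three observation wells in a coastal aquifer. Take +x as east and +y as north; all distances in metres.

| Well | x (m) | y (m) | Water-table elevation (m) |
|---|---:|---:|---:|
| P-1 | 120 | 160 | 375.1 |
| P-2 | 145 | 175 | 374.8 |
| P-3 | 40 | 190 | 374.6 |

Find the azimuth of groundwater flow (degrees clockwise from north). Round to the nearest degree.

Differences from P-1: to P-2 (Δx, Δy, Δh) = (25, 15, -0.3); to P-3 = (-80, 30, -0.5).
Solve a·Δx + b·Δy = Δh: det = 25·30 − (-80)·15 = 1950.
∂h/∂x = [(-0.3)·30 − (-0.5)·15] / 1950 = -0.0007692
∂h/∂y = [25·(-0.5) − (-80)·(-0.3)] / 1950 = -0.01872
Flow direction (−∇h) has components (+0.0007692 E, +0.01872 N).
Azimuth = atan2(E, N) = atan2(+0.0007692, +0.01872) = 2.4° ≈ 002°.

002°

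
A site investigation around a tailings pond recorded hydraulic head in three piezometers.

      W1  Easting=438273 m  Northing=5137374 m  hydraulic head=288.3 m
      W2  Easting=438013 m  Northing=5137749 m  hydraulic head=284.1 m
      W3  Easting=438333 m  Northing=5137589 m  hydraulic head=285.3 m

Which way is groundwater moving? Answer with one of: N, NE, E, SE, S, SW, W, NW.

N

With h = a·x + b·y + c and W1 as origin, the differences give:
  (-260)·a + 375·b = -4.2
  60·a + 215·b = -3.0
Eliminate b (×215 and ×375, subtract): -78400·a = 222.00 → a = ∂h/∂x = -0.002832
Back-substitute: b = ∂h/∂y = -0.01316.
Flow = −∇h = (+0.002832 east, +0.01316 north), which points north.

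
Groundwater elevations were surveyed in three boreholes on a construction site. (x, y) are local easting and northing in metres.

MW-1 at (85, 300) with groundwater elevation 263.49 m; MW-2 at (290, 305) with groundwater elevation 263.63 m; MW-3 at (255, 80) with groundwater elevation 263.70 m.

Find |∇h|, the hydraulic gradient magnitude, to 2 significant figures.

Differences from MW-1: to MW-2 (Δx, Δy, Δh) = (205, 5, +0.14); to MW-3 = (170, -220, +0.21).
Determinant of the coordinate differences = 205·(-220) − 170·5 = -45950.
∂h/∂x = [(+0.14)·(-220) − (+0.21)·5] / -45950 = +0.0006931
∂h/∂y = [205·(+0.21) − 170·(+0.14)] / -45950 = -0.0004189
|∇h| = √(0.0006931² + -0.0004189²) = 0.0008099

0.00081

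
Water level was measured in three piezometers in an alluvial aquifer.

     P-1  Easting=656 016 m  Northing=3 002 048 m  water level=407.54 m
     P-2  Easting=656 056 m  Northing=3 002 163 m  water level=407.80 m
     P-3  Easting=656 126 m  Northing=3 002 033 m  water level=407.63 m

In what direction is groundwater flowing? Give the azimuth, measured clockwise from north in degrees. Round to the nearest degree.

Taking P-1 as reference: P-2−P-1 = (40, 115, +0.26); P-3−P-1 = (110, -15, +0.09).
Determinant of the coordinate differences = 40·(-15) − 110·115 = -13250.
∂h/∂x = [(+0.26)·(-15) − (+0.09)·115] / -13250 = +0.001075
∂h/∂y = [40·(+0.09) − 110·(+0.26)] / -13250 = +0.001887
Flow direction (−∇h) has components (-0.001075 E, -0.001887 N).
Azimuth = atan2(E, N) = atan2(-0.001075, -0.001887) = 209.7° ≈ 210°.

210°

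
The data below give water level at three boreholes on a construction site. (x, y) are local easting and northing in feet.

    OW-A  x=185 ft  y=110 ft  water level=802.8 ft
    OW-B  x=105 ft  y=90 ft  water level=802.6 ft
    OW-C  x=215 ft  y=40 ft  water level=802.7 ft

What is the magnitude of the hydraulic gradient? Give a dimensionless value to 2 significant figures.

0.0030

Taking OW-A as reference: OW-B−OW-A = (-80, -20, -0.2); OW-C−OW-A = (30, -70, -0.1).
Determinant of the coordinate differences = (-80)·(-70) − 30·(-20) = 6200.
∂h/∂x = [(-0.2)·(-70) − (-0.1)·(-20)] / 6200 = +0.001935
∂h/∂y = [(-80)·(-0.1) − 30·(-0.2)] / 6200 = +0.002258
|∇h| = √(0.001935² + 0.002258²) = 0.002974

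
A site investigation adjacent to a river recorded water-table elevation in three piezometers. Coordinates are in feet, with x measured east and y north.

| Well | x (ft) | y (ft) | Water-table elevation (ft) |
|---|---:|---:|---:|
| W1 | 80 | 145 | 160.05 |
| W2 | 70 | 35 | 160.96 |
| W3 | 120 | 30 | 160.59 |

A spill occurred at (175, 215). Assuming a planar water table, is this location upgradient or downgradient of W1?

Three-point gradient (reference W1): Δ to W2 = (-10, -110, +0.91), Δ to W3 = (40, -115, +0.54).
∂h/∂x = -0.008153, ∂h/∂y = -0.007532 (det = 5550).
Head at (175, 215) = 160.05 + (-0.008153)·(95) + (-0.007532)·(70) = 158.75 ft.
That is lower than the 160.05 ft at W1, so the point is downgradient.

downgradient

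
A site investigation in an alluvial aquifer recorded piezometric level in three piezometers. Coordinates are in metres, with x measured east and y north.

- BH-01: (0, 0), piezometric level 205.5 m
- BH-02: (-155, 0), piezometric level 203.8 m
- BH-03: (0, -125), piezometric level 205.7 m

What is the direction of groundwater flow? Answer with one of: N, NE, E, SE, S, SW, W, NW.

∂h/∂x = (203.8 − 205.5) / (-155 − 0) = +0.01097
∂h/∂y = (205.7 − 205.5) / (-125 − 0) = -0.001600
Flow = −∇h = (-0.01097 east, +0.001600 north), which points west.

W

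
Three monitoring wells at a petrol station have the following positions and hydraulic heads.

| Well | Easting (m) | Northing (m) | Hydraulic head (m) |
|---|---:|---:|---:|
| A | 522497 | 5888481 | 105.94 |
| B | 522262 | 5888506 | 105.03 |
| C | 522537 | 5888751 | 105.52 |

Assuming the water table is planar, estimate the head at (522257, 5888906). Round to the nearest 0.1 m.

With h = a·x + b·y + c and A as origin, the differences give:
  (-235)·a + 25·b = -0.91
  40·a + 270·b = -0.42
Eliminate b (×270 and ×25, subtract): -64450·a = -235.200 → a = ∂h/∂x = +0.003649
Back-substitute: b = ∂h/∂y = -0.002096.
h(522257, 5888906) = 105.94 + (+0.003649)·(-240) + (-0.002096)·(425) = 105.94 -0.876 -0.891 = 104.173 m.

104.2 m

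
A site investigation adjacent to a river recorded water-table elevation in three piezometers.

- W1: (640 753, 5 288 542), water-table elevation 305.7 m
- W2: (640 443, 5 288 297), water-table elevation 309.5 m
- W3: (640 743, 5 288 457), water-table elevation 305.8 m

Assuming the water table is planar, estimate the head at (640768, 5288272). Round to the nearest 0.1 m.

Taking W1 as reference: W2−W1 = (-310, -245, +3.8); W3−W1 = (-10, -85, +0.1).
Determinant of the coordinate differences = (-310)·(-85) − (-10)·(-245) = 23900.
∂h/∂x = [(+3.8)·(-85) − (+0.1)·(-245)] / 23900 = -0.01249
∂h/∂y = [(-310)·(+0.1) − (-10)·(+3.8)] / 23900 = +0.0002929
h(640768, 5288272) = 305.7 + (-0.01249)·(15) + (+0.0002929)·(-270) = 305.7 -0.187 -0.079 = 305.434 m.

305.4 m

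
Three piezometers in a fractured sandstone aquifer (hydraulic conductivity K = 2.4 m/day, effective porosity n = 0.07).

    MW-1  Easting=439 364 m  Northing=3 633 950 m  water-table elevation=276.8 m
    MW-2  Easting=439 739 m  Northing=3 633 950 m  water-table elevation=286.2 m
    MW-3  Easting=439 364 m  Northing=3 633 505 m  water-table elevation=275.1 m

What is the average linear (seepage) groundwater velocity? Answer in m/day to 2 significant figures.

0.87 m/day

∂h/∂x = (286.2 − 276.8) / (439739 − 439364) = +0.02507
∂h/∂y = (275.1 − 276.8) / (3633505 − 3633950) = +0.003820
|∇h| = √(0.02507² + 0.003820²) = 0.02536
Seepage velocity v = K·i/n = 2.4 × 0.02536 / 0.07 = 0.8695 m/day.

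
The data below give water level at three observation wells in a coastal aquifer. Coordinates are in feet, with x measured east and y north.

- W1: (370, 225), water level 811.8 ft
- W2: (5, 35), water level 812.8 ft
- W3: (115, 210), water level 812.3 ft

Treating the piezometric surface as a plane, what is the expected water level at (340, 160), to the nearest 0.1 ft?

With h = a·x + b·y + c and W1 as origin, the differences give:
  (-365)·a + (-190)·b = +1.0
  (-255)·a + (-15)·b = +0.5
Eliminate b (×(-15) and ×(-190), subtract): -42975·a = 80.00 → a = ∂h/∂x = -0.001862
Back-substitute: b = ∂h/∂y = -0.001687.
h(340, 160) = 811.8 + (-0.001862)·(-30) + (-0.001687)·(-65) = 811.8 +0.056 +0.110 = 811.966 ft.

812.0 ft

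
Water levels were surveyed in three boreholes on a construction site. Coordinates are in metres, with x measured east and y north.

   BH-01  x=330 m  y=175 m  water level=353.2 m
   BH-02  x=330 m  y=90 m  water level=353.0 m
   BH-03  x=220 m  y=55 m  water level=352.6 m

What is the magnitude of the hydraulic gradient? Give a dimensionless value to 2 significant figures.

Differences from BH-01: to BH-02 (Δx, Δy, Δh) = (0, -85, -0.2); to BH-03 = (-110, -120, -0.6).
Determinant of the coordinate differences = 0·(-120) − (-110)·(-85) = -9350.
∂h/∂x = [(-0.2)·(-120) − (-0.6)·(-85)] / -9350 = +0.002888
∂h/∂y = [0·(-0.6) − (-110)·(-0.2)] / -9350 = +0.002353
|∇h| = √(0.002888² + 0.002353²) = 0.003725

0.0037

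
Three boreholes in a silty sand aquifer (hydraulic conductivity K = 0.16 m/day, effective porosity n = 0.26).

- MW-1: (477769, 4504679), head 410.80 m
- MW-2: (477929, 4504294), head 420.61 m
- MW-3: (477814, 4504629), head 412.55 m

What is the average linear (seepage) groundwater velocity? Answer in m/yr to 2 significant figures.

With h = a·x + b·y + c and MW-1 as origin, the differences give:
  160·a + (-385)·b = +9.81
  45·a + (-50)·b = +1.75
Eliminate b (×(-50) and ×(-385), subtract): 9325·a = 183.250 → a = ∂h/∂x = +0.01965
Back-substitute: b = ∂h/∂y = -0.01731.
|∇h| = √(0.01965² + -0.01731²) = 0.02619
Seepage velocity v = K·i/n = 0.16 × 0.02619 / 0.26 = 0.01612 m/day = 5.888 m/yr.

5.9 m/yr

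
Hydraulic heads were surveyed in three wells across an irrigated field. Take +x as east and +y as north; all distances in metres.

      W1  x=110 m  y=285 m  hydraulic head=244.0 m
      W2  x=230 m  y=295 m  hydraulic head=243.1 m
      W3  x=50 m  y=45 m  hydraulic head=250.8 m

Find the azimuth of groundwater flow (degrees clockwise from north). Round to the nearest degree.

011°

Three-point gradient (reference W1): Δ to W2 = (120, 10, -0.9), Δ to W3 = (-60, -240, +6.8).
∂h/∂x = -0.005248, ∂h/∂y = -0.02702 (det = -28200).
Flow direction (−∇h) has components (+0.005248 E, +0.02702 N).
Azimuth = atan2(E, N) = atan2(+0.005248, +0.02702) = 11.0° ≈ 011°.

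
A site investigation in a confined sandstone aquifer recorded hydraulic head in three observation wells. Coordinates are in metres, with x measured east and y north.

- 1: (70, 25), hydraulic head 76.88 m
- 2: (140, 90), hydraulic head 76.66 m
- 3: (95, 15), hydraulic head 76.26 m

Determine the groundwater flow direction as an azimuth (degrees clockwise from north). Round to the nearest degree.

With h = a·x + b·y + c and 1 as origin, the differences give:
  70·a + 65·b = -0.22
  25·a + (-10)·b = -0.62
Eliminate b (×(-10) and ×65, subtract): -2325·a = 42.500 → a = ∂h/∂x = -0.01828
Back-substitute: b = ∂h/∂y = +0.01630.
Flow direction (−∇h) has components (+0.01828 E, -0.01630 N).
Azimuth = atan2(E, N) = atan2(+0.01828, -0.01630) = 131.7° ≈ 132°.

132°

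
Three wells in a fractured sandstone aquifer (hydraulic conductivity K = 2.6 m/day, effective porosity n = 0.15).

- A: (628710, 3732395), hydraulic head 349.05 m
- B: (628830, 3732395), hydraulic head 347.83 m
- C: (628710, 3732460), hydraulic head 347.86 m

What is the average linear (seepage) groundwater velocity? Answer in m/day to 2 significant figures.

∂h/∂x = (347.83 − 349.05) / (628830 − 628710) = -0.01017
∂h/∂y = (347.86 − 349.05) / (3732460 − 3732395) = -0.01831
|∇h| = √(-0.01017² + -0.01831²) = 0.02094
Seepage velocity v = K·i/n = 2.6 × 0.02094 / 0.15 = 0.363 m/day.

0.36 m/day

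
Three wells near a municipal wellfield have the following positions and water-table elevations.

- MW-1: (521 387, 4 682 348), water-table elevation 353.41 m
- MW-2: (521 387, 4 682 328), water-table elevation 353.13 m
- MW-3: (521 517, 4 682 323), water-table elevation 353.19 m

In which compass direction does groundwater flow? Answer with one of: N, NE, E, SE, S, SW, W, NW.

With h = a·x + b·y + c and MW-1 as origin, the differences give:
  0·a + (-20)·b = -0.28
  130·a + (-25)·b = -0.22
Eliminate b (×(-25) and ×(-20), subtract): 2600·a = 2.600 → a = ∂h/∂x = +0.001000
Back-substitute: b = ∂h/∂y = +0.01400.
Flow = −∇h = (-0.001000 east, -0.01400 north), which points south.

S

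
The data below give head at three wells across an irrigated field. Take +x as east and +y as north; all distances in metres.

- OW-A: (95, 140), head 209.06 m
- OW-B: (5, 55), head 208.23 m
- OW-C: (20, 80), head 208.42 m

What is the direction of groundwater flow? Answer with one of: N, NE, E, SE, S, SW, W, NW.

SW

With h = a·x + b·y + c and OW-A as origin, the differences give:
  (-90)·a + (-85)·b = -0.83
  (-75)·a + (-60)·b = -0.64
Eliminate b (×(-60) and ×(-85), subtract): -975·a = -4.600 → a = ∂h/∂x = +0.004718
Back-substitute: b = ∂h/∂y = +0.004769.
Flow = −∇h = (-0.004718 east, -0.004769 north), which points southwest.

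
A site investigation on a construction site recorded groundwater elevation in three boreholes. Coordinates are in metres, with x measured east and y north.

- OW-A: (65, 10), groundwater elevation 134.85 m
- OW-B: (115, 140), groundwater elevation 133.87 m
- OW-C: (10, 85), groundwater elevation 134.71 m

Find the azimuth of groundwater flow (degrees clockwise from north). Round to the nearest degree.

042°

Differences from OW-A: to OW-B (Δx, Δy, Δh) = (50, 130, -0.98); to OW-C = (-55, 75, -0.14).
Determinant of the coordinate differences = 50·75 − (-55)·130 = 10900.
∂h/∂x = [(-0.98)·75 − (-0.14)·130] / 10900 = -0.005073
∂h/∂y = [50·(-0.14) − (-55)·(-0.98)] / 10900 = -0.005587
Flow direction (−∇h) has components (+0.005073 E, +0.005587 N).
Azimuth = atan2(E, N) = atan2(+0.005073, +0.005587) = 42.2° ≈ 042°.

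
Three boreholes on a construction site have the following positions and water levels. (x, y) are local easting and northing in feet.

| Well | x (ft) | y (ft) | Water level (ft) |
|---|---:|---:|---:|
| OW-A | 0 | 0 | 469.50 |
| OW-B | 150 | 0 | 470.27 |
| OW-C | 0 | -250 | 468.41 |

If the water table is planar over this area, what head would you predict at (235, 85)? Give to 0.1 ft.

471.1 ft

∂h/∂x = (470.27 − 469.50) / (150 − 0) = +0.005133
∂h/∂y = (468.41 − 469.50) / (-250 − 0) = +0.004360
h(235, 85) = 469.50 + (+0.005133)·(235) + (+0.004360)·(85) = 469.50 +1.206 +0.371 = 471.077 ft.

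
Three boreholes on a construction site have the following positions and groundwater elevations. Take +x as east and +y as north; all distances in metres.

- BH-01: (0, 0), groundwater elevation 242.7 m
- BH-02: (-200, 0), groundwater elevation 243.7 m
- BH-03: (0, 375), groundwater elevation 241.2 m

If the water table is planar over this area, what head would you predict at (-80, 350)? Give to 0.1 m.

241.7 m

∂h/∂x = (243.7 − 242.7) / (-200 − 0) = -0.005000
∂h/∂y = (241.2 − 242.7) / (375 − 0) = -0.004000
h(-80, 350) = 242.7 + (-0.005000)·(-80) + (-0.004000)·(350) = 242.7 +0.400 -1.400 = 241.700 m.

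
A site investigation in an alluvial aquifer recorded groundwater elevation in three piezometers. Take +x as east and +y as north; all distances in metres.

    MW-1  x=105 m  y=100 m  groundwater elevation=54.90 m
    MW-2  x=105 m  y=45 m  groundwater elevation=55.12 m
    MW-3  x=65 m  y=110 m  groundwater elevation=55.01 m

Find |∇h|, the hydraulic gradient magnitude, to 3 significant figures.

Taking MW-1 as reference: MW-2−MW-1 = (0, -55, +0.22); MW-3−MW-1 = (-40, 10, +0.11).
Solve a·Δx + b·Δy = Δh: det = 0·10 − (-40)·(-55) = -2200.
∂h/∂x = [(+0.22)·10 − (+0.11)·(-55)] / -2200 = -0.003750
∂h/∂y = [0·(+0.11) − (-40)·(+0.22)] / -2200 = -0.004000
|∇h| = √(-0.003750² + -0.004000²) = 0.005483

0.00548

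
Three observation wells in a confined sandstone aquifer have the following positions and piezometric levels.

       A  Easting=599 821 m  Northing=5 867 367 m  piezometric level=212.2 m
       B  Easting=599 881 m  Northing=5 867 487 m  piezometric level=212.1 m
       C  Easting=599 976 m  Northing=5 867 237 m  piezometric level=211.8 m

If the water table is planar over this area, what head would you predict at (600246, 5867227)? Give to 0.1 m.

Three-point gradient (reference A): Δ to B = (60, 120, -0.1), Δ to C = (155, -130, -0.4).
∂h/∂x = -0.002311, ∂h/∂y = +0.0003220 (det = -26400).
h(600246, 5867227) = 212.2 + (-0.002311)·(425) + (+0.0003220)·(-140) = 212.2 -0.982 -0.045 = 211.173 m.

211.2 m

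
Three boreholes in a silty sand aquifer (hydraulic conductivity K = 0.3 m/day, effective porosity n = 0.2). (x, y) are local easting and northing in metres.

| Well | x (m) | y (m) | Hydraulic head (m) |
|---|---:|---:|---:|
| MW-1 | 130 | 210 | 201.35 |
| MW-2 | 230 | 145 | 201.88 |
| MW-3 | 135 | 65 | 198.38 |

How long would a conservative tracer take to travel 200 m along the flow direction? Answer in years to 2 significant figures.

13 years

Differences from MW-1: to MW-2 (Δx, Δy, Δh) = (100, -65, +0.53); to MW-3 = (5, -145, -2.97).
Solve a·Δx + b·Δy = Δh: det = 100·(-145) − 5·(-65) = -14175.
∂h/∂x = [(+0.53)·(-145) − (-2.97)·(-65)] / -14175 = +0.01904
∂h/∂y = [100·(-2.97) − 5·(+0.53)] / -14175 = +0.02114
|∇h| = √(0.01904² + 0.02114²) = 0.02845
Seepage velocity v = K·i/n = 0.3 × 0.02845 / 0.2 = 0.04267 m/day.
t = 200 / 0.04267 = 4687 days = 12.8 years.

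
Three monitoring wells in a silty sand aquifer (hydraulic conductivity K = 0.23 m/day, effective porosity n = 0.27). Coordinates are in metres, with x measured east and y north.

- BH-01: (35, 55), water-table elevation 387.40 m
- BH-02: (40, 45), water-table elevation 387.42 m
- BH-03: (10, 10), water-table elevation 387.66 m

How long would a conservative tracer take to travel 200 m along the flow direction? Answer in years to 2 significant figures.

Differences from BH-01: to BH-02 (Δx, Δy, Δh) = (5, -10, +0.02); to BH-03 = (-25, -45, +0.26).
Solve a·Δx + b·Δy = Δh: det = 5·(-45) − (-25)·(-10) = -475.
∂h/∂x = [(+0.02)·(-45) − (+0.26)·(-10)] / -475 = -0.003579
∂h/∂y = [5·(+0.26) − (-25)·(+0.02)] / -475 = -0.003789
|∇h| = √(-0.003579² + -0.003789²) = 0.005212
Seepage velocity v = K·i/n = 0.23 × 0.005212 / 0.27 = 0.00444 m/day.
t = 200 / 0.00444 = 4.505e+04 days = 123 years.

120 years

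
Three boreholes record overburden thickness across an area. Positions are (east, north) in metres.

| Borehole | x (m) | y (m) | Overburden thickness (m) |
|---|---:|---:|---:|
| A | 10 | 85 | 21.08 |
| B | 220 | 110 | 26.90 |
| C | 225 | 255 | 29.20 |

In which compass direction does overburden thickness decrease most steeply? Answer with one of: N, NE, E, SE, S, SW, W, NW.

SW

Differences from A: to B (Δx, Δy, Δh) = (210, 25, +5.82); to C = (215, 170, +8.12).
Solve a·Δx + b·Δy = Δd: det = 210·170 − 215·25 = 30325.
∂d/∂x = [(+5.82)·170 − (+8.12)·25] / 30325 = +0.02593
∂d/∂y = [210·(+8.12) − 215·(+5.82)] / 30325 = +0.01497
Steepest decrease is along −∇f = (-0.02593 E, -0.01497 N) → southwest.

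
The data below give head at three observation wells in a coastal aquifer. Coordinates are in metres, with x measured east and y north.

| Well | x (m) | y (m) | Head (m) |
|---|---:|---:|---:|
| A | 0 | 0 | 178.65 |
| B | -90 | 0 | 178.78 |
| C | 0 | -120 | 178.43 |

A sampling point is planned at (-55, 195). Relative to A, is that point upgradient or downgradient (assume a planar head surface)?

upgradient

∂h/∂x = (178.78 − 178.65) / (-90 − 0) = -0.001444
∂h/∂y = (178.43 − 178.65) / (-120 − 0) = +0.001833
Head at (-55, 195) = 178.65 + (-0.001444)·(-55) + (+0.001833)·(195) = 179.09 m.
That is higher than the 178.65 m at A, so the point is upgradient.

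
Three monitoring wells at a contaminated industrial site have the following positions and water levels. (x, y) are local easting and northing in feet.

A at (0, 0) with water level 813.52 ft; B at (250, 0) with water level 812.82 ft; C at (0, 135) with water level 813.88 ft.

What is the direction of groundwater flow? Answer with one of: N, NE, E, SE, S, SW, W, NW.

SE

∂h/∂x = (812.82 − 813.52) / (250 − 0) = -0.002800
∂h/∂y = (813.88 − 813.52) / (135 − 0) = +0.002667
Flow = −∇h = (+0.002800 east, -0.002667 north), which points southeast.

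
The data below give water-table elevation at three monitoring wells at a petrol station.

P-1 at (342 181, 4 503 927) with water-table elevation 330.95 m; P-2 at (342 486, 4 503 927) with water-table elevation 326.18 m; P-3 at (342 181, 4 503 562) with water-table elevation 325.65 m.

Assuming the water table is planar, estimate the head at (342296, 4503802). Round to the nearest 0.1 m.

327.3 m

∂h/∂x = (326.18 − 330.95) / (342486 − 342181) = -0.01564
∂h/∂y = (325.65 − 330.95) / (4503562 − 4503927) = +0.01452
h(342296, 4503802) = 330.95 + (-0.01564)·(115) + (+0.01452)·(-125) = 330.95 -1.799 -1.815 = 327.336 m.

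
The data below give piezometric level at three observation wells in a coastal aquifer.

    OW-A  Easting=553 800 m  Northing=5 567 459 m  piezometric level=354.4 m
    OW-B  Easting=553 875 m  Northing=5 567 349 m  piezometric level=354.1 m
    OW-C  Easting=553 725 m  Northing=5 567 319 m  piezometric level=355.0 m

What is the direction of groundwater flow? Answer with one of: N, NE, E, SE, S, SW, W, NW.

E

Taking OW-A as reference: OW-B−OW-A = (75, -110, -0.3); OW-C−OW-A = (-75, -140, +0.6).
Solve a·Δx + b·Δy = Δh: det = 75·(-140) − (-75)·(-110) = -18750.
∂h/∂x = [(-0.3)·(-140) − (+0.6)·(-110)] / -18750 = -0.005760
∂h/∂y = [75·(+0.6) − (-75)·(-0.3)] / -18750 = -0.001200
Flow = −∇h = (+0.005760 east, +0.001200 north), which points east.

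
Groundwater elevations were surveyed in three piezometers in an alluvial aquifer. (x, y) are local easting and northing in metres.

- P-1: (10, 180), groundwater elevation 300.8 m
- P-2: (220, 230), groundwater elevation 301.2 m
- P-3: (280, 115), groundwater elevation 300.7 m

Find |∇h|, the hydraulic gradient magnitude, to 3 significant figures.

Differences from P-1: to P-2 (Δx, Δy, Δh) = (210, 50, +0.4); to P-3 = (270, -65, -0.1).
Solve a·Δx + b·Δy = Δh: det = 210·(-65) − 270·50 = -27150.
∂h/∂x = [(+0.4)·(-65) − (-0.1)·50] / -27150 = +0.0007735
∂h/∂y = [210·(-0.1) − 270·(+0.4)] / -27150 = +0.004751
|∇h| = √(0.0007735² + 0.004751²) = 0.004814

0.00481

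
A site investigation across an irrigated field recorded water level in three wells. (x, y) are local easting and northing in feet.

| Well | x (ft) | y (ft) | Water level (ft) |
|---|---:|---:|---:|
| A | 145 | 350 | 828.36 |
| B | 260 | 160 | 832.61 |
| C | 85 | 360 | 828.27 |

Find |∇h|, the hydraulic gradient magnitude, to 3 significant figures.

Differences from A: to B (Δx, Δy, Δh) = (115, -190, +4.25); to C = (-60, 10, -0.09).
Solve a·Δx + b·Δy = Δh: det = 115·10 − (-60)·(-190) = -10250.
∂h/∂x = [(+4.25)·10 − (-0.09)·(-190)] / -10250 = -0.002478
∂h/∂y = [115·(-0.09) − (-60)·(+4.25)] / -10250 = -0.02387
|∇h| = √(-0.002478² + -0.02387²) = 0.024

0.0240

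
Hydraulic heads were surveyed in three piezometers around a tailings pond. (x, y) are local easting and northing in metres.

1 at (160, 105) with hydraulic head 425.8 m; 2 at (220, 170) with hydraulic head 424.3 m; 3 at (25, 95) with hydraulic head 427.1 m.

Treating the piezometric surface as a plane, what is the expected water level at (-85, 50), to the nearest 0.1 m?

Taking 1 as reference: 2−1 = (60, 65, -1.5); 3−1 = (-135, -10, +1.3).
Determinant of the coordinate differences = 60·(-10) − (-135)·65 = 8175.
∂h/∂x = [(-1.5)·(-10) − (+1.3)·65] / 8175 = -0.008502
∂h/∂y = [60·(+1.3) − (-135)·(-1.5)] / 8175 = -0.01523
h(-85, 50) = 425.8 + (-0.008502)·(-245) + (-0.01523)·(-55) = 425.8 +2.083 +0.838 = 428.720 m.

428.7 m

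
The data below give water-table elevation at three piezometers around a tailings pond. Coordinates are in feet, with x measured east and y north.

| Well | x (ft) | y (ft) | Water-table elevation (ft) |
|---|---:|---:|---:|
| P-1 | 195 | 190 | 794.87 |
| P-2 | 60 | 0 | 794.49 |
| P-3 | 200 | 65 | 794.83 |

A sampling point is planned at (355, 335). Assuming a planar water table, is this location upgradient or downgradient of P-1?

Taking P-1 as reference: P-2−P-1 = (-135, -190, -0.38); P-3−P-1 = (5, -125, -0.04).
Solve a·Δx + b·Δy = Δh: det = (-135)·(-125) − 5·(-190) = 17825.
∂h/∂x = [(-0.38)·(-125) − (-0.04)·(-190)] / 17825 = +0.002238
∂h/∂y = [(-135)·(-0.04) − 5·(-0.38)] / 17825 = +0.0004095
Head at (355, 335) = 794.87 + (+0.002238)·(160) + (+0.0004095)·(145) = 795.29 ft.
That is higher than the 794.87 ft at P-1, so the point is upgradient.

upgradient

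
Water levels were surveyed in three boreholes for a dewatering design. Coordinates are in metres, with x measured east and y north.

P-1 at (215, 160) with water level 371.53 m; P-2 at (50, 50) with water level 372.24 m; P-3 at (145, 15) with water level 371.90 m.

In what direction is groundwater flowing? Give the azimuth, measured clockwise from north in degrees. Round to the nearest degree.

With h = a·x + b·y + c and P-1 as origin, the differences give:
  (-165)·a + (-110)·b = +0.71
  (-70)·a + (-145)·b = +0.37
Eliminate b (×(-145) and ×(-110), subtract): 16225·a = -62.250 → a = ∂h/∂x = -0.003837
Back-substitute: b = ∂h/∂y = -0.0006995.
Flow direction (−∇h) has components (+0.003837 E, +0.0006995 N).
Azimuth = atan2(E, N) = atan2(+0.003837, +0.0006995) = 79.7° ≈ 080°.

080°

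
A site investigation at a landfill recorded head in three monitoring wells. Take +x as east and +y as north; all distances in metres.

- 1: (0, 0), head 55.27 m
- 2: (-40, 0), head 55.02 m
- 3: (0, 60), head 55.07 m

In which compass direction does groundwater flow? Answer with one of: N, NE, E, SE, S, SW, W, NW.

NW

∂h/∂x = (55.02 − 55.27) / (-40 − 0) = +0.006250
∂h/∂y = (55.07 − 55.27) / (60 − 0) = -0.003333
Flow = −∇h = (-0.006250 east, +0.003333 north), which points northwest.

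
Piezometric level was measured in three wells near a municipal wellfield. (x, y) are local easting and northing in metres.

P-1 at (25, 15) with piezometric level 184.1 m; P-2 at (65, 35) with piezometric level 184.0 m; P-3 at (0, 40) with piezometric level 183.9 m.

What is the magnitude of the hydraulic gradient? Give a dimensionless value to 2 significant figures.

0.0071

With h = a·x + b·y + c and P-1 as origin, the differences give:
  40·a + 20·b = -0.1
  (-25)·a + 25·b = -0.2
Eliminate b (×25 and ×20, subtract): 1500·a = 1.50 → a = ∂h/∂x = +0.0010000
Back-substitute: b = ∂h/∂y = -0.007000.
|∇h| = √(0.0010000² + -0.007000²) = 0.007071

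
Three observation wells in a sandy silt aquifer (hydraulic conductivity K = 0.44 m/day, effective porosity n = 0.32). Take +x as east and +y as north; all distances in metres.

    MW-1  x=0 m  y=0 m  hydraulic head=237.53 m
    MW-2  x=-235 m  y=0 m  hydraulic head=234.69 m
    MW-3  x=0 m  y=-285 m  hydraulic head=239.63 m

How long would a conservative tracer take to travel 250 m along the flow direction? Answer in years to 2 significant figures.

∂h/∂x = (234.69 − 237.53) / (-235 − 0) = +0.01209
∂h/∂y = (239.63 − 237.53) / (-285 − 0) = -0.007368
|∇h| = √(0.01209² + -0.007368²) = 0.01416
Seepage velocity v = K·i/n = 0.44 × 0.01416 / 0.32 = 0.01947 m/day.
t = 250 / 0.01947 = 1.284e+04 days = 35.2 years.

35 years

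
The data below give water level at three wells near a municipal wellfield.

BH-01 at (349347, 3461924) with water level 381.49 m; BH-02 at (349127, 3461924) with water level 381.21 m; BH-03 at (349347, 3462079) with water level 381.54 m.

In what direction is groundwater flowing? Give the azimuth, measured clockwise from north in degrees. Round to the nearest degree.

256°

∂h/∂x = (381.21 − 381.49) / (349127 − 349347) = +0.001273
∂h/∂y = (381.54 − 381.49) / (3462079 − 3461924) = +0.0003226
Flow direction (−∇h) has components (-0.001273 E, -0.0003226 N).
Azimuth = atan2(E, N) = atan2(-0.001273, -0.0003226) = 255.8° ≈ 256°.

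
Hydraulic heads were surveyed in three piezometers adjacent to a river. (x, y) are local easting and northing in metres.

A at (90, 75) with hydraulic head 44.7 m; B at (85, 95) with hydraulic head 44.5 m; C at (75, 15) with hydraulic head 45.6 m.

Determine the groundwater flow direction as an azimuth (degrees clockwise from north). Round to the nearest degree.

039°

With h = a·x + b·y + c and A as origin, the differences give:
  (-5)·a + 20·b = -0.2
  (-15)·a + (-60)·b = +0.9
Eliminate b (×(-60) and ×20, subtract): 600·a = -6.00 → a = ∂h/∂x = -0.010000
Back-substitute: b = ∂h/∂y = -0.01250.
Flow direction (−∇h) has components (+0.010000 E, +0.01250 N).
Azimuth = atan2(E, N) = atan2(+0.010000, +0.01250) = 38.7° ≈ 039°.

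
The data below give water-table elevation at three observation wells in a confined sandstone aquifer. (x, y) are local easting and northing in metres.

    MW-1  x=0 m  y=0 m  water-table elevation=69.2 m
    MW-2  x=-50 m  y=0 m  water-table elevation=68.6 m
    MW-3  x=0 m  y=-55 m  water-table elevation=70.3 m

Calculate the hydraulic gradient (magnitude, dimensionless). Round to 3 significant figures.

0.0233

∂h/∂x = (68.6 − 69.2) / (-50 − 0) = +0.01200
∂h/∂y = (70.3 − 69.2) / (-55 − 0) = -0.02000
|∇h| = √(0.01200² + -0.02000²) = 0.02332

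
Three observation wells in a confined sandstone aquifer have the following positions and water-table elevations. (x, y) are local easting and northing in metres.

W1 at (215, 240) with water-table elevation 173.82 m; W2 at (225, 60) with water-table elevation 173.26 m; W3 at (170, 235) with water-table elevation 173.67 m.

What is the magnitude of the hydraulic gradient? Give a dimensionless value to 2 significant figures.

Three-point gradient (reference W1): Δ to W2 = (10, -180, -0.56), Δ to W3 = (-45, -5, -0.15).
∂h/∂x = +0.002969, ∂h/∂y = +0.003276 (det = -8150).
|∇h| = √(0.002969² + 0.003276²) = 0.004421

0.0044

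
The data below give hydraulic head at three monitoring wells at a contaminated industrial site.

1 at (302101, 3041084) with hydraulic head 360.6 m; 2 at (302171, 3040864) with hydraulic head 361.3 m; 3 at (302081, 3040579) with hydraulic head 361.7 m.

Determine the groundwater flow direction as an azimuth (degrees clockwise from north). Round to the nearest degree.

309°

Three-point gradient (reference 1): Δ to 2 = (70, -220, +0.7), Δ to 3 = (-20, -505, +1.1).
∂h/∂x = +0.002805, ∂h/∂y = -0.002289 (det = -39750).
Flow direction (−∇h) has components (-0.002805 E, +0.002289 N).
Azimuth = atan2(E, N) = atan2(-0.002805, +0.002289) = 309.2° ≈ 309°.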